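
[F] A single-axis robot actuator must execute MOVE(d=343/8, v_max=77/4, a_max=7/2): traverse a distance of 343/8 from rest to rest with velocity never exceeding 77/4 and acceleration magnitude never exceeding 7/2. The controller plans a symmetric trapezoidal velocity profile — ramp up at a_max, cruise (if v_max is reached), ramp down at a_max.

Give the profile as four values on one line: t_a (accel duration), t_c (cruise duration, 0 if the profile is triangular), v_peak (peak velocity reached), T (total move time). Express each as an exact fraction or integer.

t_a=7/2 t_c=0 v_peak=49/4 T=7

vₘ²/aₘ = (77/4)²/(7/2) = 847/8
343/8 < 847/8 so t_c = 0
v_peak = √(343/8·7/2) = √(2401/16) = 49/4
t_a = (49/4)/(7/2) = 7/2; t_c = 0
T = 2·7/2 = 7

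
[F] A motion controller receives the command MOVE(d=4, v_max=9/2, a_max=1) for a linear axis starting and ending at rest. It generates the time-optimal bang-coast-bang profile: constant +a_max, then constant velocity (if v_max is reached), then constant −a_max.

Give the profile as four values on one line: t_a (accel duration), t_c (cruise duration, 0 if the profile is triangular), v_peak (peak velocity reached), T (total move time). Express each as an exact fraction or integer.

vₘ²/aₘ = (9/2)²/1 = 81/4
4 < 81/4 ⇒ no cruise
v_peak = √(4·1) = √4 = 2
t_a = 2/1 = 2; t_c = 0
T = 2·2 = 4

t_a=2 t_c=0 v_peak=2 T=4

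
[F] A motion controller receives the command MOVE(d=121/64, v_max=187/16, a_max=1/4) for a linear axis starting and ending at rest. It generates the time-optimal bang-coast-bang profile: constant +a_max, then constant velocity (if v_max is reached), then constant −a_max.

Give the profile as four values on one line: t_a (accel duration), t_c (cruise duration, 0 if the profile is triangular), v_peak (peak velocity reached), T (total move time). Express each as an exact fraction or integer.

t_a=11/4 t_c=0 v_peak=11/16 T=11/2

(v_max)²/a_max = (187/16)²/(1/4) = 34969/64
121/64 < 34969/64 ⇒ no cruise
v_peak = √(121/64·1/4) = √(121/256) = 11/16
t_a = (11/16)/(1/4) = 11/4; t_c = 0
T = 2·11/4 = 11/2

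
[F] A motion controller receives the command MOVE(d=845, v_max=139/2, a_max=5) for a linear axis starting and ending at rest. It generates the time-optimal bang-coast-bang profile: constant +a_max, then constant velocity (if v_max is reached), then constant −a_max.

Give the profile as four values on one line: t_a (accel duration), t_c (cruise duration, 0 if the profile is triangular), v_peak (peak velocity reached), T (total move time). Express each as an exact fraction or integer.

v_max²/a_max = (139/2)²/5 = 19321/20
845 < 19321/20 ⇒ no cruise
v_peak = √(845·5) = √4225 = 65
t_a = 65/5 = 13; t_c = 0
T = 2·13 = 26

t_a=13 t_c=0 v_peak=65 T=26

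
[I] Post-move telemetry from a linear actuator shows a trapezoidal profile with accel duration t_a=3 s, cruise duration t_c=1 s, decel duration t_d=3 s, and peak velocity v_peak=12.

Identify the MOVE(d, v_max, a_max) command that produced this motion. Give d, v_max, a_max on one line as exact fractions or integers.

a_max = 12/3 = 4
d_a = ½·12·3 = 18; d_c = 12·1 = 12
d = 2·18 + 12 = 48
t_c = 1 > 0 so v_max = 12

d=48 v_max=12 a_max=4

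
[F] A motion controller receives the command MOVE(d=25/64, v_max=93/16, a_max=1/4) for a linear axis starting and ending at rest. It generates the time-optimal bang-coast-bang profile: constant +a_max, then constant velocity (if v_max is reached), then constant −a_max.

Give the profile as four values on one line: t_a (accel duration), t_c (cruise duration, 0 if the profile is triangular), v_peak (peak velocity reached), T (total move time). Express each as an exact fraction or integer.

t_a=5/4 t_c=0 v_peak=5/16 T=5/2

v_max²/a_max = (93/16)²/(1/4) = 8649/64
25/64 < 8649/64 so t_c = 0
v_peak = √(25/64·1/4) = √(25/256) = 5/16
t_a = (5/16)/(1/4) = 5/4; t_c = 0
T = 2·5/4 = 5/2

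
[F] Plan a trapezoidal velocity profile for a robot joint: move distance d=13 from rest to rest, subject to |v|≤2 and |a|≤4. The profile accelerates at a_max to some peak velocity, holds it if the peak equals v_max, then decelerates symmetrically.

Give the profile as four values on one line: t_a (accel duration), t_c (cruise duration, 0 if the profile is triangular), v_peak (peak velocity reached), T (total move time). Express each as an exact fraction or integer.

vₘ²/aₘ = 2²/4 = 1
13 ≥ 1 → trapezoidal
t_a = 2/4 = 1/2; v_peak = 2
d_cruise = 13 − 1 = 12; t_c = 12/2 = 6
T = 2·1/2 + 6 = 7

t_a=1/2 t_c=6 v_peak=2 T=7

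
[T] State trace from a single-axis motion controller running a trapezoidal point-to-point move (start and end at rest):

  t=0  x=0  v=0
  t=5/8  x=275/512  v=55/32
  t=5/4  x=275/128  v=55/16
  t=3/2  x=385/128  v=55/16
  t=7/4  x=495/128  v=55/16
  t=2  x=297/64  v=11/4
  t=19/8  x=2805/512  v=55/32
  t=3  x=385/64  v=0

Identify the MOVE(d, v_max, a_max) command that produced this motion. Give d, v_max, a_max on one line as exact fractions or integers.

d=385/64 v_max=55/16 a_max=11/4

final state: t=3, x=385/64, v=0 → d = 385/64
a_max = (55/32−0)/(5/8−0) = 11/4
max v = 55/16 over t∈[5/4,7/4] → v_max = 55/16
check: 55/16·(5/4+1/2) = 385/64 ✓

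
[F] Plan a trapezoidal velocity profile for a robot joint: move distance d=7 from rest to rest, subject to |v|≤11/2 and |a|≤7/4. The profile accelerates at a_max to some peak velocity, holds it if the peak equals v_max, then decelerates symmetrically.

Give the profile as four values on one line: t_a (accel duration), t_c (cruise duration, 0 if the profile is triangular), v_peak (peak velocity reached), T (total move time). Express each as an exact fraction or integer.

(v_max)²/a_max = (11/2)²/(7/4) = 121/7
7 < 121/7 → triangular
v_peak = √(7·7/4) = √(49/4) = 7/2
t_a = (7/2)/(7/4) = 2; t_c = 0
T = 2·2 = 4

t_a=2 t_c=0 v_peak=7/2 T=4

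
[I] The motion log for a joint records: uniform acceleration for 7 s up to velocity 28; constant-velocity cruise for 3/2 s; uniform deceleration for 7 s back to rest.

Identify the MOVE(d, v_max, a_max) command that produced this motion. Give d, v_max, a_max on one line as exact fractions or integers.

a_max = 28/7 = 4
d_a = ½·28·7 = 98; d_c = 28·3/2 = 42
d = 2·98 + 42 = 238
t_c = 3/2 > 0 ⇒ limit active, v_max = 28

d=238 v_max=28 a_max=4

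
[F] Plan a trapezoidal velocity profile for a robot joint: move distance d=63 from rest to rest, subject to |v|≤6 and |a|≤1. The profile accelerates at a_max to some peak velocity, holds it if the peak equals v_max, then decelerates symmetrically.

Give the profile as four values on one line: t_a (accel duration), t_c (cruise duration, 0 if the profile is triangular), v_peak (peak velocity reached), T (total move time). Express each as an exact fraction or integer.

t_a=6 t_c=9/2 v_peak=6 T=33/2

(v_max)²/a_max = 6²/1 = 36
63 ≥ 36 so v_max reached
t_a = 6/1 = 6; v_peak = 6
d_cruise = 63 − 36 = 27; t_c = 27/6 = 9/2
T = 2·6 + 9/2 = 33/2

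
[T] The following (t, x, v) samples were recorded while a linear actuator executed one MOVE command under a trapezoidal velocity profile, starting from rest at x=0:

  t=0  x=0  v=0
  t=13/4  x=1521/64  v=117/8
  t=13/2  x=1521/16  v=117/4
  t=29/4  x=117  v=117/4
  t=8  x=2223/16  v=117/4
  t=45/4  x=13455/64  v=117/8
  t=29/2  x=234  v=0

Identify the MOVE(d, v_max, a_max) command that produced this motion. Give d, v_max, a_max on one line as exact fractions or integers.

d=234 v_max=117/4 a_max=9/2

final state: t=29/2, x=234, v=0 → d = 234
a_max = (117/8−0)/(13/4−0) = 9/2
max v = 117/4 over t∈[13/2,8] → v_max = 117/4
check: 117/4·(13/2+3/2) = 234 ✓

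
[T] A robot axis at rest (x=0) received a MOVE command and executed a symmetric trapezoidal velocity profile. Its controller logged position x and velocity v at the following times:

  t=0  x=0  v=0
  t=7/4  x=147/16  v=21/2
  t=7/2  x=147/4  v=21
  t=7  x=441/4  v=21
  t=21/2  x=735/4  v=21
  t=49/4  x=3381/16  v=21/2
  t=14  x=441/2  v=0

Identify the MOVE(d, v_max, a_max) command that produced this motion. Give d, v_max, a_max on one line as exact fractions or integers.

d=441/2 v_max=21 a_max=6

final state: t=14, x=441/2, v=0 → d = 441/2
a_max = (21/2−0)/(7/4−0) = 6
max v = 21 over t∈[7/2,21/2] → v_max = 21
check: 21·(7/2+7) = 441/2 ✓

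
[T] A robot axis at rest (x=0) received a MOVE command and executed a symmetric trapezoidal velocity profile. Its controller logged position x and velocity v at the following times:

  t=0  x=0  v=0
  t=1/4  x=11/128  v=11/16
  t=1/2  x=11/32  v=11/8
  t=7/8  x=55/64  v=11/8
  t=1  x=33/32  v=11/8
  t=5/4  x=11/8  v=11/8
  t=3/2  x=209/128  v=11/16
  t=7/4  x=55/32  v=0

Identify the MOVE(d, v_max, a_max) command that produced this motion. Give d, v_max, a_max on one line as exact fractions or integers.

d=55/32 v_max=11/8 a_max=11/4

final state: t=7/4, x=55/32, v=0 → d = 55/32
a_max = (11/16−0)/(1/4−0) = 11/4
max v = 11/8 over t∈[1/2,5/4] → v_max = 11/8
check: 11/8·(1/2+3/4) = 55/32 ✓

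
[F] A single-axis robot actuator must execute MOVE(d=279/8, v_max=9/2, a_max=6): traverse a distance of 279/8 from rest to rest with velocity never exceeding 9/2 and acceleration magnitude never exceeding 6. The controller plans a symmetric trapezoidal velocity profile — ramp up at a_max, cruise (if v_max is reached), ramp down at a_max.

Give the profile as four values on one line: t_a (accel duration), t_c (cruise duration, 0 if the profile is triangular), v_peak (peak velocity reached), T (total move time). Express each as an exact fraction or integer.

t_a=3/4 t_c=7 v_peak=9/2 T=17/2

(v_max)²/a_max = (9/2)²/6 = 27/8
279/8 ≥ 27/8 ⇒ cruise phase
t_a = (9/2)/6 = 3/4; v_peak = 9/2
d_cruise = 279/8 − 27/8 = 63/2; t_c = (63/2)/(9/2) = 7
T = 2·3/4 + 7 = 17/2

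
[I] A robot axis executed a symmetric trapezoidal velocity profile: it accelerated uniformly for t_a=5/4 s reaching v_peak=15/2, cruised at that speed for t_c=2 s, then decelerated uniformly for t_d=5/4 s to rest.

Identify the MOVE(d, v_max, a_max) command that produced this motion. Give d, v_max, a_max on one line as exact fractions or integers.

a_max = (15/2)/(5/4) = 6
d_a = ½·15/2·5/4 = 75/16; d_c = 15/2·2 = 15
d = 2·75/16 + 15 = 195/8
t_c = 2 > 0 so v_max = 15/2

d=195/8 v_max=15/2 a_max=6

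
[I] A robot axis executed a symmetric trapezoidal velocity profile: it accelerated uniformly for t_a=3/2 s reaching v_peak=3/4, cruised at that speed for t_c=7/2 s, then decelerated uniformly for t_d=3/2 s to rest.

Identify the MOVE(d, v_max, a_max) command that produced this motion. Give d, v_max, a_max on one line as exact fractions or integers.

a_max = (3/4)/(3/2) = 1/2
d_a = ½·3/4·3/2 = 9/16; d_c = 3/4·7/2 = 21/8
d = 2·9/16 + 21/8 = 15/4
t_c = 7/2 > 0 ⇒ limit active, v_max = 3/4

d=15/4 v_max=3/4 a_max=1/2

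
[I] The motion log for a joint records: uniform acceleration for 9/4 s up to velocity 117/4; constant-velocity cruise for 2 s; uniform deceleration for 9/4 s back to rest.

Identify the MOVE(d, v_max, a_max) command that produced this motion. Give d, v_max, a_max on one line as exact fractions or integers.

a_max = (117/4)/(9/4) = 13
d_a = ½·117/4·9/4 = 1053/32; d_c = 117/4·2 = 117/2
d = 2·1053/32 + 117/2 = 1989/16
t_c = 2 > 0 ⇒ limit active, v_max = 117/4

d=1989/16 v_max=117/4 a_max=13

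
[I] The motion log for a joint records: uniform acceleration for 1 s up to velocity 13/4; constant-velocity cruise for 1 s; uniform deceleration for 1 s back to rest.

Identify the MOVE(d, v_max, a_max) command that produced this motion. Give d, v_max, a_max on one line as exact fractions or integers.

d=13/2 v_max=13/4 a_max=13/4

a_max = (13/4)/1 = 13/4
d_a = ½·13/4·1 = 13/8; d_c = 13/4·1 = 13/4
d = 2·13/8 + 13/4 = 13/2
t_c = 1 > 0 so v_max = 13/4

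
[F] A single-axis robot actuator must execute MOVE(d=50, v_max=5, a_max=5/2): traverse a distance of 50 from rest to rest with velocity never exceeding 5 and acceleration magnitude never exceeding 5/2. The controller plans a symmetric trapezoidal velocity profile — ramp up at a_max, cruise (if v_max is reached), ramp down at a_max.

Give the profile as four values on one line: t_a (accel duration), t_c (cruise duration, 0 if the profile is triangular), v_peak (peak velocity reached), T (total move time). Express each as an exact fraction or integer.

t_a=2 t_c=8 v_peak=5 T=12

vₘ²/aₘ = 5²/(5/2) = 10
50 ≥ 10 ⇒ cruise phase
t_a = 5/(5/2) = 2; v_peak = 5
d_cruise = 50 − 10 = 40; t_c = 40/5 = 8
T = 2·2 + 8 = 12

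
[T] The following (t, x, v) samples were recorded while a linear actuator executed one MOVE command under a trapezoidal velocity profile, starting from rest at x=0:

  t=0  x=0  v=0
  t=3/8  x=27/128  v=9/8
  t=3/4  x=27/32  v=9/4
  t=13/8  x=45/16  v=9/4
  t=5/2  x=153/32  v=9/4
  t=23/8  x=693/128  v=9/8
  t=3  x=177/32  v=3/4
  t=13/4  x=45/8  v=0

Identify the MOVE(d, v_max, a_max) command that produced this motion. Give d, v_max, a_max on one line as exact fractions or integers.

final state: t=13/4, x=45/8, v=0 → d = 45/8
a_max = (9/8−0)/(3/8−0) = 3
max v = 9/4 over t∈[3/4,5/2] → v_max = 9/4
check: 9/4·(3/4+7/4) = 45/8 ✓

d=45/8 v_max=9/4 a_max=3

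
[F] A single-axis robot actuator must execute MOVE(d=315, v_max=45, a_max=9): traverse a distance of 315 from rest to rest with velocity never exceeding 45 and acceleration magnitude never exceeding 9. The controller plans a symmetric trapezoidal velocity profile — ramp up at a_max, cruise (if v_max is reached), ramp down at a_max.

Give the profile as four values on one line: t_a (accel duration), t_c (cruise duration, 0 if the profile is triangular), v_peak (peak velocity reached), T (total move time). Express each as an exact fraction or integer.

t_a=5 t_c=2 v_peak=45 T=12

v_max²/a_max = 45²/9 = 225
315 ≥ 225 ⇒ cruise phase
t_a = 45/9 = 5; v_peak = 45
d_cruise = 315 − 225 = 90; t_c = 90/45 = 2
T = 2·5 + 2 = 12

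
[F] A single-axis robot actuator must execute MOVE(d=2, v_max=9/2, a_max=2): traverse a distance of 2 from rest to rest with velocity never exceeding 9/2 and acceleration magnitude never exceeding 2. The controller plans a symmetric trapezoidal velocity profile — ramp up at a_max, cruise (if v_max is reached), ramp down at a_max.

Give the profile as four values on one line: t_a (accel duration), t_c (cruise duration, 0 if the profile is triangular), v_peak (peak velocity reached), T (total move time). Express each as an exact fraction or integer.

t_a=1 t_c=0 v_peak=2 T=2

v_max²/a_max = (9/2)²/2 = 81/8
2 < 81/8 ⇒ no cruise
v_peak = √(2·2) = √4 = 2
t_a = 2/2 = 1; t_c = 0
T = 2·1 = 2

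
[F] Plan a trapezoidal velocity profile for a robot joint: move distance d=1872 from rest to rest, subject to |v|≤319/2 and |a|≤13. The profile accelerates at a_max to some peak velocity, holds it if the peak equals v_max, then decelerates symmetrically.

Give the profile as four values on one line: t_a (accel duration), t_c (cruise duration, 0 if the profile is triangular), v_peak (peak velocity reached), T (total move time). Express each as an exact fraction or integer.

v_max²/a_max = (319/2)²/13 = 101761/52
1872 < 101761/52 so t_c = 0
v_peak = √(1872·13) = √24336 = 156
t_a = 156/13 = 12; t_c = 0
T = 2·12 = 24

t_a=12 t_c=0 v_peak=156 T=24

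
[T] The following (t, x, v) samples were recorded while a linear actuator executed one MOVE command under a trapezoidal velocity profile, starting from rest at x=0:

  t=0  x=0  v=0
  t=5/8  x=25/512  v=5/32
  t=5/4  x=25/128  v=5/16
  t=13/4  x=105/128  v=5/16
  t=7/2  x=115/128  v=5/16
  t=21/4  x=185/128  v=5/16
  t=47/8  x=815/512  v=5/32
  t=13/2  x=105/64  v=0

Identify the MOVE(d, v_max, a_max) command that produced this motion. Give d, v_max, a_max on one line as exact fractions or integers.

d=105/64 v_max=5/16 a_max=1/4

final state: t=13/2, x=105/64, v=0 → d = 105/64
a_max = (5/32−0)/(5/8−0) = 1/4
max v = 5/16 over t∈[5/4,21/4] → v_max = 5/16
check: 5/16·(5/4+4) = 105/64 ✓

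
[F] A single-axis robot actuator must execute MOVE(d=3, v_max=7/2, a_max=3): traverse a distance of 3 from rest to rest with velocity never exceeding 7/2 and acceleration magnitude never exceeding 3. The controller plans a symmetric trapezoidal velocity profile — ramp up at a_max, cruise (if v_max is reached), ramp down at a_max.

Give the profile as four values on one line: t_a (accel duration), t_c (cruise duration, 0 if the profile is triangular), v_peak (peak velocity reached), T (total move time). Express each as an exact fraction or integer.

t_a=1 t_c=0 v_peak=3 T=2

(v_max)²/a_max = (7/2)²/3 = 49/12
3 < 49/12 so t_c = 0
v_peak = √(3·3) = √9 = 3
t_a = 3/3 = 1; t_c = 0
T = 2·1 = 2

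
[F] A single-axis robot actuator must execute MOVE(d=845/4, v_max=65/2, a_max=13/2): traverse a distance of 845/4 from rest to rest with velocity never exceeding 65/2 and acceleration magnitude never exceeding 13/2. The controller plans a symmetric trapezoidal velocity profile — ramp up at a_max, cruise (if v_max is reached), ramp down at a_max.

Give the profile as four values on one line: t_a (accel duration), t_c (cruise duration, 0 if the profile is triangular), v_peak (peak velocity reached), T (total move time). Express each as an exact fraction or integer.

t_a=5 t_c=3/2 v_peak=65/2 T=23/2

v_max²/a_max = (65/2)²/(13/2) = 325/2
845/4 ≥ 325/2 so v_max reached
t_a = (65/2)/(13/2) = 5; v_peak = 65/2
d_cruise = 845/4 − 325/2 = 195/4; t_c = (195/4)/(65/2) = 3/2
T = 2·5 + 3/2 = 23/2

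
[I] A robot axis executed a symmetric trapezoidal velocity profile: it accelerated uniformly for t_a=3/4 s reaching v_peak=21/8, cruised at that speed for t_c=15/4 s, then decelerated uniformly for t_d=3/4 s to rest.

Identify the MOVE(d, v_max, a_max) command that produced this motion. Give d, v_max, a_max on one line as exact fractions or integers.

d=189/16 v_max=21/8 a_max=7/2

a_max = (21/8)/(3/4) = 7/2
d_a = ½·21/8·3/4 = 63/64; d_c = 21/8·15/4 = 315/32
d = 2·63/64 + 315/32 = 189/16
t_c = 15/4 > 0 ⇒ limit active, v_max = 21/8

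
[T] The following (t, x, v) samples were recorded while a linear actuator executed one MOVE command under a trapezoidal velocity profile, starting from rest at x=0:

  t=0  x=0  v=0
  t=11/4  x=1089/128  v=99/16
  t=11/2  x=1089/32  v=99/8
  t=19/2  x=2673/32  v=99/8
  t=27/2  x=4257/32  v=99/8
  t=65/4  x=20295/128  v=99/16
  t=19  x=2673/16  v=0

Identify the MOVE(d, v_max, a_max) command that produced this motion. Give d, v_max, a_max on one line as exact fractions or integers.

d=2673/16 v_max=99/8 a_max=9/4

final state: t=19, x=2673/16, v=0 → d = 2673/16
a_max = (99/16−0)/(11/4−0) = 9/4
max v = 99/8 over t∈[11/2,27/2] → v_max = 99/8
check: 99/8·(11/2+8) = 2673/16 ✓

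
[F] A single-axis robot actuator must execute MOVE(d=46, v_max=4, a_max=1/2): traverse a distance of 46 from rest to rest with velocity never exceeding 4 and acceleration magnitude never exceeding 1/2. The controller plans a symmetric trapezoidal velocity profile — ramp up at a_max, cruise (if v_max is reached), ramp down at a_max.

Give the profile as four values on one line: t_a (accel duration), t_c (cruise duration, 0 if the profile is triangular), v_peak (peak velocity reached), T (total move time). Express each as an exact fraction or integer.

v_max²/a_max = 4²/(1/2) = 32
46 ≥ 32 so v_max reached
t_a = 4/(1/2) = 8; v_peak = 4
d_cruise = 46 − 32 = 14; t_c = 14/4 = 7/2
T = 2·8 + 7/2 = 39/2

t_a=8 t_c=7/2 v_peak=4 T=39/2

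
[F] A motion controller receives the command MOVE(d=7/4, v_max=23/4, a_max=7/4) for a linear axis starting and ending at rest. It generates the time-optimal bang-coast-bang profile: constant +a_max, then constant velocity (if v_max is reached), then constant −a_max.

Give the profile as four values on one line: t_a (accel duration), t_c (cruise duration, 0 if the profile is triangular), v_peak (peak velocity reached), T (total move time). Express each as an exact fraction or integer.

t_a=1 t_c=0 v_peak=7/4 T=2

vₘ²/aₘ = (23/4)²/(7/4) = 529/28
7/4 < 529/28 so t_c = 0
v_peak = √(7/4·7/4) = √(49/16) = 7/4
t_a = (7/4)/(7/4) = 1; t_c = 0
T = 2·1 = 2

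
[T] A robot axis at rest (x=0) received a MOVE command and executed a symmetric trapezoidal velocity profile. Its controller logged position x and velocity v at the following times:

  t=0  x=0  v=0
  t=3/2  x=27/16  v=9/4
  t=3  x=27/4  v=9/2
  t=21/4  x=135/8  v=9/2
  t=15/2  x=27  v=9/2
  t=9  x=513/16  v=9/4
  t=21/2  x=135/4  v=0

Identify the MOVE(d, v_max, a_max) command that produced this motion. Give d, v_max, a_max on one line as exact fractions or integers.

d=135/4 v_max=9/2 a_max=3/2

final state: t=21/2, x=135/4, v=0 → d = 135/4
a_max = (9/4−0)/(3/2−0) = 3/2
max v = 9/2 over t∈[3,15/2] → v_max = 9/2
check: 9/2·(3+9/2) = 135/4 ✓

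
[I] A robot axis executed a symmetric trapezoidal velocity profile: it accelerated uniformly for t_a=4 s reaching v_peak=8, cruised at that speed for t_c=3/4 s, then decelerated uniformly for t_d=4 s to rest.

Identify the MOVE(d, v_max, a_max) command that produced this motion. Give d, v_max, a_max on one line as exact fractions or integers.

d=38 v_max=8 a_max=2

a_max = 8/4 = 2
d_a = ½·8·4 = 16; d_c = 8·3/4 = 6
d = 2·16 + 6 = 38
t_c = 3/4 > 0 → v_max = v_peak = 8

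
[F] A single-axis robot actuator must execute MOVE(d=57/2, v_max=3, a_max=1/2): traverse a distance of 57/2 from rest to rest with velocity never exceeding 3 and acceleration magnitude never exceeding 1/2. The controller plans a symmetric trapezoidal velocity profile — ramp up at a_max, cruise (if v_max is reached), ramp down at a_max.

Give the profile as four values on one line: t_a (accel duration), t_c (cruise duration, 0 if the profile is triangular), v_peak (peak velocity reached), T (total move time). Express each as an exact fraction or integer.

t_a=6 t_c=7/2 v_peak=3 T=31/2

v_max²/a_max = 3²/(1/2) = 18
57/2 ≥ 18 ⇒ cruise phase
t_a = 3/(1/2) = 6; v_peak = 3
d_cruise = 57/2 − 18 = 21/2; t_c = (21/2)/3 = 7/2
T = 2·6 + 7/2 = 31/2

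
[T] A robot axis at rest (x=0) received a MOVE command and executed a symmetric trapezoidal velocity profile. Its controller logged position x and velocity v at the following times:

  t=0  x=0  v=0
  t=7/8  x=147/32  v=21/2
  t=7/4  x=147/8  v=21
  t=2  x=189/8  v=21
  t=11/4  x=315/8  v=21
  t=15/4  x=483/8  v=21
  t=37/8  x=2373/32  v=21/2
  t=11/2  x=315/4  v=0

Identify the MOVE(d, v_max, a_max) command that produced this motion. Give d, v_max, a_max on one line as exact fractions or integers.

d=315/4 v_max=21 a_max=12

final state: t=11/2, x=315/4, v=0 → d = 315/4
a_max = (21/2−0)/(7/8−0) = 12
max v = 21 over t∈[7/4,15/4] → v_max = 21
check: 21·(7/4+2) = 315/4 ✓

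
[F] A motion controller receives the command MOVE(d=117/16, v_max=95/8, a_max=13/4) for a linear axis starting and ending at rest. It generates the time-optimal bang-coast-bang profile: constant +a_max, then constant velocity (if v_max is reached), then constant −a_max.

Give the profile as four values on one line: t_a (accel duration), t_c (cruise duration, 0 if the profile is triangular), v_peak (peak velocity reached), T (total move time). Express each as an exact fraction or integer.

v_max²/a_max = (95/8)²/(13/4) = 9025/208
117/16 < 9025/208 → triangular
v_peak = √(117/16·13/4) = √(1521/64) = 39/8
t_a = (39/8)/(13/4) = 3/2; t_c = 0
T = 2·3/2 = 3

t_a=3/2 t_c=0 v_peak=39/8 T=3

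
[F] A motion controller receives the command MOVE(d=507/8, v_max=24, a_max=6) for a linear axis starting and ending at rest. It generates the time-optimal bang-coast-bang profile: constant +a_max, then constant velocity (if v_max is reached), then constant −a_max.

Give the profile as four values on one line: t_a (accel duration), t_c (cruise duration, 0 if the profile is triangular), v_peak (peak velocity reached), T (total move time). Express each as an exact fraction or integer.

t_a=13/4 t_c=0 v_peak=39/2 T=13/2

v_max²/a_max = 24²/6 = 96
507/8 < 96 → triangular
v_peak = √(507/8·6) = √(1521/4) = 39/2
t_a = (39/2)/6 = 13/4; t_c = 0
T = 2·13/4 = 13/2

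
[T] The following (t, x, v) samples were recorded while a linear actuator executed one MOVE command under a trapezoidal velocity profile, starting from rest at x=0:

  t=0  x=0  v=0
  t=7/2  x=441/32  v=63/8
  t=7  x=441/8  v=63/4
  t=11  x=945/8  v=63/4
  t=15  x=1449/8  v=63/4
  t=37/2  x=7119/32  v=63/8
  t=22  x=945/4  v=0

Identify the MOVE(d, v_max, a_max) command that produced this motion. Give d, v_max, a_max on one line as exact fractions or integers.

d=945/4 v_max=63/4 a_max=9/4

final state: t=22, x=945/4, v=0 → d = 945/4
a_max = (63/8−0)/(7/2−0) = 9/4
max v = 63/4 over t∈[7,15] → v_max = 63/4
check: 63/4·(7+8) = 945/4 ✓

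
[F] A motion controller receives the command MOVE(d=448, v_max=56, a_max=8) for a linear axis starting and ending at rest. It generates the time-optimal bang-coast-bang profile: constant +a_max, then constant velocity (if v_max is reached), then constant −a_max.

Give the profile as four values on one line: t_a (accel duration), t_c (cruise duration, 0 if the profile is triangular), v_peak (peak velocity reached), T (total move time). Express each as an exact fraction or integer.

(v_max)²/a_max = 56²/8 = 392
448 ≥ 392 ⇒ cruise phase
t_a = 56/8 = 7; v_peak = 56
d_cruise = 448 − 392 = 56; t_c = 56/56 = 1
T = 2·7 + 1 = 15

t_a=7 t_c=1 v_peak=56 T=15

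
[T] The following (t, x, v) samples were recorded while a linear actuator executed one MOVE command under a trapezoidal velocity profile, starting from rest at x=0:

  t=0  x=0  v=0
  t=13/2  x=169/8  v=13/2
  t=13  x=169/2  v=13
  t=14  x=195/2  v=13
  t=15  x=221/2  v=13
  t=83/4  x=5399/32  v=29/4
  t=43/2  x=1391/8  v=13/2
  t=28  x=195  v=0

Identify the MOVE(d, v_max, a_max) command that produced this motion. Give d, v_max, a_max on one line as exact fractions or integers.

final state: t=28, x=195, v=0 → d = 195
a_max = (13/2−0)/(13/2−0) = 1
max v = 13 over t∈[13,15] → v_max = 13
check: 13·(13+2) = 195 ✓

d=195 v_max=13 a_max=1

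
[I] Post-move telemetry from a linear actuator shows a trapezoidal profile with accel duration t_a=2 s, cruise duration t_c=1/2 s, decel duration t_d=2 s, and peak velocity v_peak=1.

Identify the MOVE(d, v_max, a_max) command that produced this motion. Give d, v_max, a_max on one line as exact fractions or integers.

d=5/2 v_max=1 a_max=1/2

a_max = 1/2
d_a = ½·1·2 = 1; d_c = 1·1/2 = 1/2
d = 2·1 + 1/2 = 5/2
t_c = 1/2 > 0 → v_max = v_peak = 1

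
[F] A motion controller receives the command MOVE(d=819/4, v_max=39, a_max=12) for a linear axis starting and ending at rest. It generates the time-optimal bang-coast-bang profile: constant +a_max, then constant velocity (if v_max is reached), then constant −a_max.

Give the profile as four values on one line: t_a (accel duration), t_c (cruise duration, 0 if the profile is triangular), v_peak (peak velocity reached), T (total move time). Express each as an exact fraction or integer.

t_a=13/4 t_c=2 v_peak=39 T=17/2

vₘ²/aₘ = 39²/12 = 507/4
819/4 ≥ 507/4 ⇒ cruise phase
t_a = 39/12 = 13/4; v_peak = 39
d_cruise = 819/4 − 507/4 = 78; t_c = 78/39 = 2
T = 2·13/4 + 2 = 17/2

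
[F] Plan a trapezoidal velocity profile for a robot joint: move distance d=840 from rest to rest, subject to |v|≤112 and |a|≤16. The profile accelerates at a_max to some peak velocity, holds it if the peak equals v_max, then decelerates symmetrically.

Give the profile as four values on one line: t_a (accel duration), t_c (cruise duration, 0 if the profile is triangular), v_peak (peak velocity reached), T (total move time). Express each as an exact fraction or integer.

t_a=7 t_c=1/2 v_peak=112 T=29/2

(v_max)²/a_max = 112²/16 = 784
840 ≥ 784 ⇒ cruise phase
t_a = 112/16 = 7; v_peak = 112
d_cruise = 840 − 784 = 56; t_c = 56/112 = 1/2
T = 2·7 + 1/2 = 29/2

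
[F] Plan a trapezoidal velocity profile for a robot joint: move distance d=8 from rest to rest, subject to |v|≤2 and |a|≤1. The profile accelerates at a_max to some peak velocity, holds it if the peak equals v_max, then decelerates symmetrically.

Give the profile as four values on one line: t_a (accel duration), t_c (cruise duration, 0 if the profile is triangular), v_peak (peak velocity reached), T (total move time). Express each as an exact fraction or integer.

t_a=2 t_c=2 v_peak=2 T=6

vₘ²/aₘ = 2²/1 = 4
8 ≥ 4 so v_max reached
t_a = 2/1 = 2; v_peak = 2
d_cruise = 8 − 4 = 4; t_c = 4/2 = 2
T = 2·2 + 2 = 6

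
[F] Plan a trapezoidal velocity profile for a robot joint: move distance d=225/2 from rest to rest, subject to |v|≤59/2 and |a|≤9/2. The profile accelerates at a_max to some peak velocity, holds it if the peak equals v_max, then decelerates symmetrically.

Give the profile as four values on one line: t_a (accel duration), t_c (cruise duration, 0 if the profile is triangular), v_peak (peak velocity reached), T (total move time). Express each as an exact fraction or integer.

t_a=5 t_c=0 v_peak=45/2 T=10

v_max²/a_max = (59/2)²/(9/2) = 3481/18
225/2 < 3481/18 ⇒ no cruise
v_peak = √(225/2·9/2) = √(2025/4) = 45/2
t_a = (45/2)/(9/2) = 5; t_c = 0
T = 2·5 = 10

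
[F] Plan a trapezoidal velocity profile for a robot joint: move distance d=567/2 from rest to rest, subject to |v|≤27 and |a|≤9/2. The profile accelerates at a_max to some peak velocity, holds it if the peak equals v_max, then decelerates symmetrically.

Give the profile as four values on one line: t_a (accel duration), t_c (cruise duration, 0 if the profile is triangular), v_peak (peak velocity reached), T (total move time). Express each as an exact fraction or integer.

t_a=6 t_c=9/2 v_peak=27 T=33/2

vₘ²/aₘ = 27²/(9/2) = 162
567/2 ≥ 162 → trapezoidal
t_a = 27/(9/2) = 6; v_peak = 27
d_cruise = 567/2 − 162 = 243/2; t_c = (243/2)/27 = 9/2
T = 2·6 + 9/2 = 33/2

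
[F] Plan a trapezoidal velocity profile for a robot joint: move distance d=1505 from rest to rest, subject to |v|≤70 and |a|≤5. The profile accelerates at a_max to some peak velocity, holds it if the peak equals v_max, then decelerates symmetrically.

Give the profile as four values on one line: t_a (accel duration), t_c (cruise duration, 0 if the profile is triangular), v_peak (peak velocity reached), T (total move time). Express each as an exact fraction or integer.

(v_max)²/a_max = 70²/5 = 980
1505 ≥ 980 ⇒ cruise phase
t_a = 70/5 = 14; v_peak = 70
d_cruise = 1505 − 980 = 525; t_c = 525/70 = 15/2
T = 2·14 + 15/2 = 71/2

t_a=14 t_c=15/2 v_peak=70 T=71/2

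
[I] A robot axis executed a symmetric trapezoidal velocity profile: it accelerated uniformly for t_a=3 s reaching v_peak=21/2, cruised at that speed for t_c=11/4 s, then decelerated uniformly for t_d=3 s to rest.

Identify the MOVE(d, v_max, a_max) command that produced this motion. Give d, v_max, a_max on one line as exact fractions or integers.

a_max = (21/2)/3 = 7/2
d_a = ½·21/2·3 = 63/4; d_c = 21/2·11/4 = 231/8
d = 2·63/4 + 231/8 = 483/8
t_c = 11/4 > 0 ⇒ limit active, v_max = 21/2

d=483/8 v_max=21/2 a_max=7/2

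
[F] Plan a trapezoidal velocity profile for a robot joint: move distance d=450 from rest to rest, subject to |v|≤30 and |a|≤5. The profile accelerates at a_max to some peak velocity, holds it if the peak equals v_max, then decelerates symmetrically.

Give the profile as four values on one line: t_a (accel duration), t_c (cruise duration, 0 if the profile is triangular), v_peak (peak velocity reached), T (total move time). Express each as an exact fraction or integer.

t_a=6 t_c=9 v_peak=30 T=21

vₘ²/aₘ = 30²/5 = 180
450 ≥ 180 ⇒ cruise phase
t_a = 30/5 = 6; v_peak = 30
d_cruise = 450 − 180 = 270; t_c = 270/30 = 9
T = 2·6 + 9 = 21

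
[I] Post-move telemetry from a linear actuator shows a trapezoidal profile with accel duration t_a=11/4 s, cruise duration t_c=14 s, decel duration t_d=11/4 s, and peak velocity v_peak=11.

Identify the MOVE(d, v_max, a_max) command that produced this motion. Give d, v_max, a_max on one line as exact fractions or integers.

d=737/4 v_max=11 a_max=4

a_max = 11/(11/4) = 4
d_a = ½·11·11/4 = 121/8; d_c = 11·14 = 154
d = 2·121/8 + 154 = 737/4
t_c = 14 > 0 → v_max = v_peak = 11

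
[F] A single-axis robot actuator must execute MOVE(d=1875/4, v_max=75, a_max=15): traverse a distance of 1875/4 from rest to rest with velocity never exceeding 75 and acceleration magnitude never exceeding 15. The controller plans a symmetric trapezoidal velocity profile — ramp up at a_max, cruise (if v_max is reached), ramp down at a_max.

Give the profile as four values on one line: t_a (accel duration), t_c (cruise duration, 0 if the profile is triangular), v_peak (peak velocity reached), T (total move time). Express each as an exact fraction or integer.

v_max²/a_max = 75²/15 = 375
1875/4 ≥ 375 so v_max reached
t_a = 75/15 = 5; v_peak = 75
d_cruise = 1875/4 − 375 = 375/4; t_c = (375/4)/75 = 5/4
T = 2·5 + 5/4 = 45/4

t_a=5 t_c=5/4 v_peak=75 T=45/4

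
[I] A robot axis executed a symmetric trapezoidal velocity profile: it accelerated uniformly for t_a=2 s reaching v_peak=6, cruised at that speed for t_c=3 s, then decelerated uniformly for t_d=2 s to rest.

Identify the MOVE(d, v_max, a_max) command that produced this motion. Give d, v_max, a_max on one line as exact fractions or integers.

a_max = 6/2 = 3
d_a = ½·6·2 = 6; d_c = 6·3 = 18
d = 2·6 + 18 = 30
t_c = 3 > 0 → v_max = v_peak = 6

d=30 v_max=6 a_max=3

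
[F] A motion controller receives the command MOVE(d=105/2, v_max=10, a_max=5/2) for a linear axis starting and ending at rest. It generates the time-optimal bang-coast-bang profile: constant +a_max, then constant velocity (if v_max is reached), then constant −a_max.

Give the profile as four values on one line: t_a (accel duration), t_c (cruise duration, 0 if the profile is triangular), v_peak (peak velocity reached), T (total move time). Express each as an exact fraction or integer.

t_a=4 t_c=5/4 v_peak=10 T=37/4

v_max²/a_max = 10²/(5/2) = 40
105/2 ≥ 40 → trapezoidal
t_a = 10/(5/2) = 4; v_peak = 10
d_cruise = 105/2 − 40 = 25/2; t_c = (25/2)/10 = 5/4
T = 2·4 + 5/4 = 37/4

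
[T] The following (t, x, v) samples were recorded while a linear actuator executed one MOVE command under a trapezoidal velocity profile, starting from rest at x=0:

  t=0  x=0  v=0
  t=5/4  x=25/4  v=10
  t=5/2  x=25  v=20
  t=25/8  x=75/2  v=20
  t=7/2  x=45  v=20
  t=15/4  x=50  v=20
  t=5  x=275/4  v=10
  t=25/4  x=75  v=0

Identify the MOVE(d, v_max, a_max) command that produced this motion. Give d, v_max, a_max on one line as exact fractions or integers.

final state: t=25/4, x=75, v=0 → d = 75
a_max = (10−0)/(5/4−0) = 8
max v = 20 over t∈[5/2,15/4] → v_max = 20
check: 20·(5/2+5/4) = 75 ✓

d=75 v_max=20 a_max=8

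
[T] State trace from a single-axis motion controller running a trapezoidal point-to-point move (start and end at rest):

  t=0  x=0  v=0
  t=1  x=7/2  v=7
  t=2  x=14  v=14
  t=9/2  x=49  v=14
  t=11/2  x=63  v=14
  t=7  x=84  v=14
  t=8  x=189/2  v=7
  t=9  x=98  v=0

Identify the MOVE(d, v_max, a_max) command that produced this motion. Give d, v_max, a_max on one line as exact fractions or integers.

d=98 v_max=14 a_max=7

final state: t=9, x=98, v=0 → d = 98
a_max = (7−0)/(1−0) = 7
max v = 14 over t∈[2,7] → v_max = 14
check: 14·(2+5) = 98 ✓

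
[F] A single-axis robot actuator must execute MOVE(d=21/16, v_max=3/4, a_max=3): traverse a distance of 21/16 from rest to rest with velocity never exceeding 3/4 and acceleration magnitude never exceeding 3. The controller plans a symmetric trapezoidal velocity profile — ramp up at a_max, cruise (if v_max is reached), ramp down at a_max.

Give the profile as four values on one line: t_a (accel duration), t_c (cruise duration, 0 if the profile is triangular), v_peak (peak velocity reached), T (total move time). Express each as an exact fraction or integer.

t_a=1/4 t_c=3/2 v_peak=3/4 T=2

vₘ²/aₘ = (3/4)²/3 = 3/16
21/16 ≥ 3/16 ⇒ cruise phase
t_a = (3/4)/3 = 1/4; v_peak = 3/4
d_cruise = 21/16 − 3/16 = 9/8; t_c = (9/8)/(3/4) = 3/2
T = 2·1/4 + 3/2 = 2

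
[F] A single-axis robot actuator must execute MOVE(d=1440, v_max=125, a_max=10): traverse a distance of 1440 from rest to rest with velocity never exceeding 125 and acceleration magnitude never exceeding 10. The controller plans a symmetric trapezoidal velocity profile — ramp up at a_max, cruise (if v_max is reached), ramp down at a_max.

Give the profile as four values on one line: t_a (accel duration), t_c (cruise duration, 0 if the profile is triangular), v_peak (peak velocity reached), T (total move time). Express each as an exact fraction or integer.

t_a=12 t_c=0 v_peak=120 T=24

vₘ²/aₘ = 125²/10 = 3125/2
1440 < 3125/2 ⇒ no cruise
v_peak = √(1440·10) = √14400 = 120
t_a = 120/10 = 12; t_c = 0
T = 2·12 = 24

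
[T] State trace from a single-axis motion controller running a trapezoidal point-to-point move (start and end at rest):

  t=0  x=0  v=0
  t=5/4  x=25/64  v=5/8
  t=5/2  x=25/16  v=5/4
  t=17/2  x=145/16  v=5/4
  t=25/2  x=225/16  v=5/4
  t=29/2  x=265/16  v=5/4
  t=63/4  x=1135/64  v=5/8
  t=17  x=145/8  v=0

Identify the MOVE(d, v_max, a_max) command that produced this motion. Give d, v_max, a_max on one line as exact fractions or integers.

d=145/8 v_max=5/4 a_max=1/2

final state: t=17, x=145/8, v=0 → d = 145/8
a_max = (5/8−0)/(5/4−0) = 1/2
max v = 5/4 over t∈[5/2,29/2] → v_max = 5/4
check: 5/4·(5/2+12) = 145/8 ✓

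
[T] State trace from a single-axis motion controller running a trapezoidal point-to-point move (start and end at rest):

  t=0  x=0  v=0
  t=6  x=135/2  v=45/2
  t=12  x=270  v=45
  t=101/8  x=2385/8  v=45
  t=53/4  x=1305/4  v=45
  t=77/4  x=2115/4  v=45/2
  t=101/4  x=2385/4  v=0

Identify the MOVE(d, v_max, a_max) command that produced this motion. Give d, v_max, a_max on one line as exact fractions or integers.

d=2385/4 v_max=45 a_max=15/4

final state: t=101/4, x=2385/4, v=0 → d = 2385/4
a_max = (45/2−0)/(6−0) = 15/4
max v = 45 over t∈[12,53/4] → v_max = 45
check: 45·(12+5/4) = 2385/4 ✓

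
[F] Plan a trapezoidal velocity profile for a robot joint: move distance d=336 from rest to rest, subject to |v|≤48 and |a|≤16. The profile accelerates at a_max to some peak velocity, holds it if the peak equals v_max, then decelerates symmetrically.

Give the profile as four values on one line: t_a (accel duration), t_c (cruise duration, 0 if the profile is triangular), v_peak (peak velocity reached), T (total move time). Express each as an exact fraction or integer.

t_a=3 t_c=4 v_peak=48 T=10

vₘ²/aₘ = 48²/16 = 144
336 ≥ 144 → trapezoidal
t_a = 48/16 = 3; v_peak = 48
d_cruise = 336 − 144 = 192; t_c = 192/48 = 4
T = 2·3 + 4 = 10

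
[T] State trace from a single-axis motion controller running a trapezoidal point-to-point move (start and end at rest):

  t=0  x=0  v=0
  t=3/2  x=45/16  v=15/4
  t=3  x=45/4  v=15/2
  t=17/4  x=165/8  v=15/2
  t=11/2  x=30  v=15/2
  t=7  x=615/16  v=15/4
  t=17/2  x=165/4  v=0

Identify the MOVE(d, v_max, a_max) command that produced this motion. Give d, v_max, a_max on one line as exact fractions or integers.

d=165/4 v_max=15/2 a_max=5/2

final state: t=17/2, x=165/4, v=0 → d = 165/4
a_max = (15/4−0)/(3/2−0) = 5/2
max v = 15/2 over t∈[3,11/2] → v_max = 15/2
check: 15/2·(3+5/2) = 165/4 ✓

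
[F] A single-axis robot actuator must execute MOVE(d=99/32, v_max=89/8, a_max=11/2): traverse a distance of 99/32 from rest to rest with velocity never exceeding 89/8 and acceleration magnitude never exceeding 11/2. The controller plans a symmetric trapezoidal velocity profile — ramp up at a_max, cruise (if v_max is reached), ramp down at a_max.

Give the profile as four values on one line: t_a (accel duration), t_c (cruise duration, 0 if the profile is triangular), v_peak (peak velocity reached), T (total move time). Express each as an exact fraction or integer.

v_max²/a_max = (89/8)²/(11/2) = 7921/352
99/32 < 7921/352 ⇒ no cruise
v_peak = √(99/32·11/2) = √(1089/64) = 33/8
t_a = (33/8)/(11/2) = 3/4; t_c = 0
T = 2·3/4 = 3/2

t_a=3/4 t_c=0 v_peak=33/8 T=3/2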